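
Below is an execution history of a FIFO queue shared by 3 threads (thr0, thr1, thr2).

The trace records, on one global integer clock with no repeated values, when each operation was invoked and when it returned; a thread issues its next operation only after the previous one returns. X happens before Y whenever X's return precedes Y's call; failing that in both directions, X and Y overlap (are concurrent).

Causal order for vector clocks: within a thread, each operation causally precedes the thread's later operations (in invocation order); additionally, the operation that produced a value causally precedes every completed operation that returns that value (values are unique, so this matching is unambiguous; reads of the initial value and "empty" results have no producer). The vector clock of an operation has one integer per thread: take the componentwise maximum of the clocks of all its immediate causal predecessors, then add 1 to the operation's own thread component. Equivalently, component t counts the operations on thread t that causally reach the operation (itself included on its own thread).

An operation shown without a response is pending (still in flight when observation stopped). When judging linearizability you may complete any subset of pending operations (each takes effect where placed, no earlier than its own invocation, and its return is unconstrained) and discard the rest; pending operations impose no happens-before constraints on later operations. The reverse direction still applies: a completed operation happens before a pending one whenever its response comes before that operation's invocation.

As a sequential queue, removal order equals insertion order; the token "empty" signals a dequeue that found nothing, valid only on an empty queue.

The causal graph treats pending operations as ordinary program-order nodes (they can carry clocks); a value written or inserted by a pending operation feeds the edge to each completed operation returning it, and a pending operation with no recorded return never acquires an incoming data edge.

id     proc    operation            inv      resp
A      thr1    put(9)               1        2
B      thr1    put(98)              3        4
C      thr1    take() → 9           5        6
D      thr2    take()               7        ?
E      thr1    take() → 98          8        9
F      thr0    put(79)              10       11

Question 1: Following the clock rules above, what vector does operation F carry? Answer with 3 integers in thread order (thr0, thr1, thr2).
(1, 0, 0)

no predecessors for D (invoked 7): thr2 increments from zero → (0, 0, 1)
no predecessors for A (invoked 1): thr1 increments from zero → (0, 1, 0)
no predecessors for F (invoked 10): thr0 increments from zero → (1, 0, 0)
B (invocation 3): componentwise max over VC(A)=(0, 1, 0), +1 at thr1, giving (0, 2, 0)
C (invocation 5): componentwise max over VC(A)=(0, 1, 0), VC(B)=(0, 2, 0), +1 at thr1, giving (0, 3, 0)
E (invocation 8): componentwise max over VC(B)=(0, 2, 0), VC(C)=(0, 3, 0), +1 at thr1, giving (0, 4, 0)
target: VC(F) = (1, 0, 0)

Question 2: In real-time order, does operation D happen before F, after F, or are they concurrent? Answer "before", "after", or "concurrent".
concurrent

D spans [7,…), F spans [10,11]
the intervals overlap in both directions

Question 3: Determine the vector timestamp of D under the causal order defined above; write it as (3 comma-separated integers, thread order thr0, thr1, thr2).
(0, 0, 1)

invoked at 7, D has no predecessors; its own thr2 bump gives (0, 0, 1)
invoked at 1, A has no predecessors; its own thr1 bump gives (0, 1, 0)
invoked at 10, F has no predecessors; its own thr0 bump gives (1, 0, 0)
B, invoked 3, takes VC(A)=(0, 1, 0) under max, adds 1 for thr1 → (0, 2, 0)
C, invoked 5, takes VC(A)=(0, 1, 0), VC(B)=(0, 2, 0) under max, adds 1 for thr1 → (0, 3, 0)
E, invoked 8, takes VC(B)=(0, 2, 0), VC(C)=(0, 3, 0) under max, adds 1 for thr1 → (0, 4, 0)
target: VC(D) = (0, 0, 1)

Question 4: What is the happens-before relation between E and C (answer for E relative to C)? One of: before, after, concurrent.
after

E spans [8,9], C spans [5,6]
resp(C)=6 < inv(E)=8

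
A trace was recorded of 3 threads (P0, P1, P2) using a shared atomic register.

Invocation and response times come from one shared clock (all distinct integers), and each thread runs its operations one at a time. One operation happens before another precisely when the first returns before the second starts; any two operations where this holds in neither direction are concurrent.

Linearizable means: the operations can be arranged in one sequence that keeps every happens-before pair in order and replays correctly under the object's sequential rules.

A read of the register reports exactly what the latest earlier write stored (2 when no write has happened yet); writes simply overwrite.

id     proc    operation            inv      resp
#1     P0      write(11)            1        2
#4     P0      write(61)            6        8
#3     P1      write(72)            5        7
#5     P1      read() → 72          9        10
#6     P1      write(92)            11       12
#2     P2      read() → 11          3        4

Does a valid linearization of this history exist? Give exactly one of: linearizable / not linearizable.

linearizable

one valid linearization: #1, #2, #4, #3, #5, #6
after step 1 (#1 write(11)): value 11
after step 2 (#2 read() → 11): value 11
after step 3 (#4 write(61)): value 61
after step 4 (#3 write(72)): value 72
after step 5 (#5 read() → 72): value 72
after step 6 (#6 write(92)): value 92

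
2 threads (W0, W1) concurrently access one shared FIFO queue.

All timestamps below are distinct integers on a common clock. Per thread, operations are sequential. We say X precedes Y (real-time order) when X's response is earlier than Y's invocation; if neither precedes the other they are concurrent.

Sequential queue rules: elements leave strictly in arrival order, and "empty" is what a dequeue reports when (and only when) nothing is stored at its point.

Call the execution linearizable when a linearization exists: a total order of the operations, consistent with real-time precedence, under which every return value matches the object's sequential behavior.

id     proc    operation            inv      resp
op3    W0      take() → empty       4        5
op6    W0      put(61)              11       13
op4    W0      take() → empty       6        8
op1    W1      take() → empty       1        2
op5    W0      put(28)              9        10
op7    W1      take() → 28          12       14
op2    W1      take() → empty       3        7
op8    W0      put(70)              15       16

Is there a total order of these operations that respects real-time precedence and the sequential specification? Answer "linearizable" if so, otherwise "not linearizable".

linearizable

one valid linearization: op1, op2, op3, op4, op5, op6, op7, op8
1. op1 take() → empty, leaving queue <>
2. op2 take() → empty, leaving queue <>
3. op3 take() → empty, leaving queue <>
4. op4 take() → empty, leaving queue <>
5. op5 put(28), leaving queue <28>
6. op6 put(61), leaving queue <28,61>
7. op7 take() → 28, leaving queue <61>
8. op8 put(70), leaving queue <61,70>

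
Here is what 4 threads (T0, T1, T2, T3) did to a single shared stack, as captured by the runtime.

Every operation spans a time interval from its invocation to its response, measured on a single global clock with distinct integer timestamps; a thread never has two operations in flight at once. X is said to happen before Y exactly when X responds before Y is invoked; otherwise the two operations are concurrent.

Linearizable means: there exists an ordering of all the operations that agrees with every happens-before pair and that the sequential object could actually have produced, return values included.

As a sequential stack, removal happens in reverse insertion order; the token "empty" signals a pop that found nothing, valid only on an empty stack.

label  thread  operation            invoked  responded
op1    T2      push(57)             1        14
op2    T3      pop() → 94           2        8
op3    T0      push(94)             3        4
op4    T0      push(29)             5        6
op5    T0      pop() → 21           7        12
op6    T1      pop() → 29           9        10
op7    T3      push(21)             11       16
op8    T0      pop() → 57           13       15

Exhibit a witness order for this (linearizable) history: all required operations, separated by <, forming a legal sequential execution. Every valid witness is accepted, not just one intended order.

1. op1 push(57), leaving stack <57>
2. op3 push(94), leaving stack <57,94>
3. op2 pop() → 94, leaving stack <57>
4. op4 push(29), leaving stack <57,29>
5. op6 pop() → 29, leaving stack <57>
6. op7 push(21), leaving stack <57,21>
7. op5 pop() → 21, leaving stack <57>
8. op8 pop() → 57, leaving stack <>

op1 < op3 < op2 < op4 < op6 < op7 < op5 < op8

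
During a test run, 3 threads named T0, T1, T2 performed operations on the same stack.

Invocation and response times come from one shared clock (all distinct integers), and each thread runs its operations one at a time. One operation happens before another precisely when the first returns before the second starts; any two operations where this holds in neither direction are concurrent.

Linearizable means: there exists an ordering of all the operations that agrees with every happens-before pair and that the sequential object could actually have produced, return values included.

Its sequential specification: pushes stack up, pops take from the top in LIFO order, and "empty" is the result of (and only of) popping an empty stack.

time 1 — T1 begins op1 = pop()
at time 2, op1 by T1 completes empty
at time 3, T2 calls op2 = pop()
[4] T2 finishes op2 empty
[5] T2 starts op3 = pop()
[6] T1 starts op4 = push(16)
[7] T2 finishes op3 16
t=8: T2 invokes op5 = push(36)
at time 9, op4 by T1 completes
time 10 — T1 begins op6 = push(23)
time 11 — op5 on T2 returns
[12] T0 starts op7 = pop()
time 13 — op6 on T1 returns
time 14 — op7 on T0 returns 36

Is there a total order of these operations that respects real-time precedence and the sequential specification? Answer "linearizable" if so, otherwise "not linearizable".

linearizable

witness order: op1, op2, op4, op3, op5, op7, op6
1. op1 pop() → empty, leaving stack <>
2. op2 pop() → empty, leaving stack <>
3. op4 push(16), leaving stack <16>
4. op3 pop() → 16, leaving stack <>
5. op5 push(36), leaving stack <36>
6. op7 pop() → 36, leaving stack <>
7. op6 push(23), leaving stack <23>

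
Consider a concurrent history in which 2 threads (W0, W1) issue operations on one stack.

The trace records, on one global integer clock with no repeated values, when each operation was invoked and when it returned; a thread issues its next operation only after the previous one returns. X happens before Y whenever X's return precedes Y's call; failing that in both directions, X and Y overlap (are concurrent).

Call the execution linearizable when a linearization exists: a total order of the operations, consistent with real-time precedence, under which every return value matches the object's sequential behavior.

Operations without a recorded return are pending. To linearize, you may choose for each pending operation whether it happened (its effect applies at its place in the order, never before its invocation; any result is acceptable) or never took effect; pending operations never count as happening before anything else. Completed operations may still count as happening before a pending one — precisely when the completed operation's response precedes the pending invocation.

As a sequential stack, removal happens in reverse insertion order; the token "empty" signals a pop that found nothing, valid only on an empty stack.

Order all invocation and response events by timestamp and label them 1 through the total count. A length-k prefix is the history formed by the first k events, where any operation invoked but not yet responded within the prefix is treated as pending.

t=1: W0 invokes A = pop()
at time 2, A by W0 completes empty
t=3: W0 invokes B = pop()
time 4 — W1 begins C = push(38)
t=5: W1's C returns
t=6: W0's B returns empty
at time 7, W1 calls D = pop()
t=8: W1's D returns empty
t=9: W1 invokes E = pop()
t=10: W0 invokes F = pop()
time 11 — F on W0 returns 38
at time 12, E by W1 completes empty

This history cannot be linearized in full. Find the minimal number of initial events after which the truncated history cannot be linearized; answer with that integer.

events 1..7 are linearizable, e.g. via A, B, C:
1. A pop() → empty, leaving stack <>
2. B pop() → empty, leaving stack <>
3. C push(38), leaving stack <38>
at event 8 (D's time-8 response) nothing linearizes any more
one such order, A, B, C, D, breaks at step 4 where D pop() → empty is illegal
one such order, A, C, B, D, breaks at step 3 where B pop() → empty is illegal

8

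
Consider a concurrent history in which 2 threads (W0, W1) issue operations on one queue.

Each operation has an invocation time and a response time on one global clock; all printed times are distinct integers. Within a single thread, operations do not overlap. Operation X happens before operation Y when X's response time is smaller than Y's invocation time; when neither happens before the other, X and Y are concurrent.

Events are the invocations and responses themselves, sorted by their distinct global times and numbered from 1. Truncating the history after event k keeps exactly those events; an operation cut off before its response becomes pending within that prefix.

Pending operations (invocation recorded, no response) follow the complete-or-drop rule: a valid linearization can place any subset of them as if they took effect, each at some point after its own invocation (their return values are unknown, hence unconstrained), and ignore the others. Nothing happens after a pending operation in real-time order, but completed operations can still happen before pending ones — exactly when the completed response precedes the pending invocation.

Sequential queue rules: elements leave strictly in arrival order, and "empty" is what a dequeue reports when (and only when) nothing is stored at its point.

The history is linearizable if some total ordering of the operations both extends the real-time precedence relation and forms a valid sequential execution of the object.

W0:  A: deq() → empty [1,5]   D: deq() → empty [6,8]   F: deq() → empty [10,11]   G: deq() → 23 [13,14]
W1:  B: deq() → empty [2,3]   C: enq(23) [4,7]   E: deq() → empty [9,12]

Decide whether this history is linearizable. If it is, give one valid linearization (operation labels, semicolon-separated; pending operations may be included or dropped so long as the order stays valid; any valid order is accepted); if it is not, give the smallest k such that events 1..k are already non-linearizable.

not linearizable — minimal violating prefix: 12 events

through event 11 a valid linearization exists; event 12 (E responding at time 12) ends that
the 6 completed operations admit 10 real-time orders; each fails the queue replay
take A, B, C, D, E, F: step 4 already fails, because D deq() → empty cannot occur there
take A, B, C, D, F, E: step 4 already fails, because D deq() → empty cannot occur there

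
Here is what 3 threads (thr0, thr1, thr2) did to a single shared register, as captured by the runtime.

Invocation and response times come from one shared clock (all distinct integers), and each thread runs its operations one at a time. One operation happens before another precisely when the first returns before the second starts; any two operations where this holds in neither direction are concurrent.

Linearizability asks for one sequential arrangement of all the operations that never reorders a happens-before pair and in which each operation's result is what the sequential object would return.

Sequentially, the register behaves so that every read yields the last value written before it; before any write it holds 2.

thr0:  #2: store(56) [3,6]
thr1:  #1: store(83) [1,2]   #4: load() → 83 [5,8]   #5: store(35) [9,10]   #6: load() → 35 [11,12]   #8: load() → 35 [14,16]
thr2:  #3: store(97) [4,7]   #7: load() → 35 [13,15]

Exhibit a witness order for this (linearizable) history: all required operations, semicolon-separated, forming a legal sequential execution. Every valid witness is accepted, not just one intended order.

step 1: #1 store(83) — value 83
step 2: #4 load() → 83 — value 83
step 3: #2 store(56) — value 56
step 4: #3 store(97) — value 97
step 5: #5 store(35) — value 35
step 6: #6 load() → 35 — value 35
step 7: #7 load() → 35 — value 35
step 8: #8 load() → 35 — value 35

#1; #4; #2; #3; #5; #6; #7; #8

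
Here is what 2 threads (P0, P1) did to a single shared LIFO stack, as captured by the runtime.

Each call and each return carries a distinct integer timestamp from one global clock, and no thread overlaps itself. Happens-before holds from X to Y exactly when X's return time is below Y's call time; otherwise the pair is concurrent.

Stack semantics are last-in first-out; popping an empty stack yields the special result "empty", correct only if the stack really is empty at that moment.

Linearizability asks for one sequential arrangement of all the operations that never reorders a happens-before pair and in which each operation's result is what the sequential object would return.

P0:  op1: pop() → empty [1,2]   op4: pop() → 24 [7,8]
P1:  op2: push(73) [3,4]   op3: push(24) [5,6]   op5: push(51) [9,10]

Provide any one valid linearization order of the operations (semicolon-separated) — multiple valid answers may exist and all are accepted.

op1; op2; op3; op4; op5

after step 1 (op1 pop() → empty): stack <>
after step 2 (op2 push(73)): stack <73>
after step 3 (op3 push(24)): stack <73,24>
after step 4 (op4 pop() → 24): stack <73>
after step 5 (op5 push(51)): stack <73,51>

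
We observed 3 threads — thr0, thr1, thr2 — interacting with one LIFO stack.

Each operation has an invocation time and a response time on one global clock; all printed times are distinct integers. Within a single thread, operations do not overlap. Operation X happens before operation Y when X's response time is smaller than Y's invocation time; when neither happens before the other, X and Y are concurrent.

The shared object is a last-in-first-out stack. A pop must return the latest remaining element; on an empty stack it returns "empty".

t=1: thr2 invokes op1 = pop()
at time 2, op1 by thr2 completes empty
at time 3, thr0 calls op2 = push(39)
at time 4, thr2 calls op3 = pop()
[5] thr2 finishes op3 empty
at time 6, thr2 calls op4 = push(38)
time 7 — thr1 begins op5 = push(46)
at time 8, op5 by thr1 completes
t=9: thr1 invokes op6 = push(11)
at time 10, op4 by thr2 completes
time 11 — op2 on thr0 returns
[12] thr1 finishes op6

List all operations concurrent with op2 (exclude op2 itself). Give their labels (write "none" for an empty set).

op3, op4, op5, op6

concurrent with op2 ([3,11]): every op whose interval crosses 3..11
op1 [1,2]: before
op3 [4,5]: concurrent
op4 [6,10]: concurrent
op5 [7,8]: concurrent
op6 [9,12]: concurrent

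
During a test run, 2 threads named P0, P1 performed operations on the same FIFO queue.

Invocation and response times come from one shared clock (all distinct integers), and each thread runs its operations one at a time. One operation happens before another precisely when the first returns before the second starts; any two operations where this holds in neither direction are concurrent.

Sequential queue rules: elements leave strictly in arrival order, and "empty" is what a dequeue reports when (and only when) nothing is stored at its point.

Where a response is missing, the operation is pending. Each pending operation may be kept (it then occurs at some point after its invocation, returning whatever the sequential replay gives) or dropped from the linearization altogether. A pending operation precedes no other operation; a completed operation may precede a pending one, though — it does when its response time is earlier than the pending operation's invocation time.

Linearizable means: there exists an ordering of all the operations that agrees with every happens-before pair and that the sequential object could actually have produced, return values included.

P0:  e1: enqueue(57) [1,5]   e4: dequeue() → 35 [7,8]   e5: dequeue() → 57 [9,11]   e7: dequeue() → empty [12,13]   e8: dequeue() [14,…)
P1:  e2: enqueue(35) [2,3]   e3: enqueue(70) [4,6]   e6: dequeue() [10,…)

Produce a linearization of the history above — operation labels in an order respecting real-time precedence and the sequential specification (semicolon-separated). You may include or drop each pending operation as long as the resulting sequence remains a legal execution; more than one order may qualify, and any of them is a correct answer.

step 1: e2 enqueue(35) — queue <35>
step 2: e1 enqueue(57) — queue <35,57>
step 3: e3 enqueue(70) — queue <35,57,70>
step 4: e4 dequeue() → 35 — queue <57,70>
step 5: e5 dequeue() → 57 — queue <70>
step 6: e6 dequeue() (pending, included) — queue <>
step 7: e7 dequeue() → empty — queue <>

e2; e1; e3; e4; e5; e6; e7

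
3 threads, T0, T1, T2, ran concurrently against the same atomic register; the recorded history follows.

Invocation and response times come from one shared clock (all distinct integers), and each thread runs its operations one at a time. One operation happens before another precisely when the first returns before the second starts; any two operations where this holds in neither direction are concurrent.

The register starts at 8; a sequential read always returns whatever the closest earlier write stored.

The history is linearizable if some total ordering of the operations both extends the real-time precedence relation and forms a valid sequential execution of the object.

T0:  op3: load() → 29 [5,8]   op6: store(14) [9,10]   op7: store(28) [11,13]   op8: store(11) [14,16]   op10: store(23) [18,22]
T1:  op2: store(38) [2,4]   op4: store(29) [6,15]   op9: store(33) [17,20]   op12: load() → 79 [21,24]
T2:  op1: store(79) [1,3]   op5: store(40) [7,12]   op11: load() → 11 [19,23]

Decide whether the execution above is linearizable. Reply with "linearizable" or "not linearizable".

events 1..23 are fine; event 24 — the response of op12 at time 24 — makes the prefix non-linearizable
real-time-consistent orders of the 12 completed operations: 576 — all fail the atomic register replay
e.g. op1, op2, op3, op4, op5, op6, op7, op8, op9, op10, op11, op12: illegal at step 3, since op3 load() → 29 cannot apply there
e.g. op1, op2, op3, op4, op5, op6, op7, op8, op9, op10, op12, op11: illegal at step 3, since op3 load() → 29 cannot apply there

not linearizable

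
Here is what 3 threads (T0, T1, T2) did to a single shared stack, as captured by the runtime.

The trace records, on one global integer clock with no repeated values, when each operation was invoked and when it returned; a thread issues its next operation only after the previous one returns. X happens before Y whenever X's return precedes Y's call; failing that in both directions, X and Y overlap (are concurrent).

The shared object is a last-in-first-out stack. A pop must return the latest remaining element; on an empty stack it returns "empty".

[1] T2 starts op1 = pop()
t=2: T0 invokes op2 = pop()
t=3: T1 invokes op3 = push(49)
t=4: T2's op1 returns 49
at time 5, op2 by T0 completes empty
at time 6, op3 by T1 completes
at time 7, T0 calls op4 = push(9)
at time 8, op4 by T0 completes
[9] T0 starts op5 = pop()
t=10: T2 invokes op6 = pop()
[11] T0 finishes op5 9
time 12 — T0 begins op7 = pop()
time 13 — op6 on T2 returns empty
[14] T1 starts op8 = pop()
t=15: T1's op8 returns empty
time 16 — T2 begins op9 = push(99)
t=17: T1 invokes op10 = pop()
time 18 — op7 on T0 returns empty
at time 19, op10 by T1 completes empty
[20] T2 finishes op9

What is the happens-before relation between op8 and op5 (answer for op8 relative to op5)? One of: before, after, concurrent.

after

op8 spans [14,15], op5 spans [9,11]
resp(op5)=11 < inv(op8)=14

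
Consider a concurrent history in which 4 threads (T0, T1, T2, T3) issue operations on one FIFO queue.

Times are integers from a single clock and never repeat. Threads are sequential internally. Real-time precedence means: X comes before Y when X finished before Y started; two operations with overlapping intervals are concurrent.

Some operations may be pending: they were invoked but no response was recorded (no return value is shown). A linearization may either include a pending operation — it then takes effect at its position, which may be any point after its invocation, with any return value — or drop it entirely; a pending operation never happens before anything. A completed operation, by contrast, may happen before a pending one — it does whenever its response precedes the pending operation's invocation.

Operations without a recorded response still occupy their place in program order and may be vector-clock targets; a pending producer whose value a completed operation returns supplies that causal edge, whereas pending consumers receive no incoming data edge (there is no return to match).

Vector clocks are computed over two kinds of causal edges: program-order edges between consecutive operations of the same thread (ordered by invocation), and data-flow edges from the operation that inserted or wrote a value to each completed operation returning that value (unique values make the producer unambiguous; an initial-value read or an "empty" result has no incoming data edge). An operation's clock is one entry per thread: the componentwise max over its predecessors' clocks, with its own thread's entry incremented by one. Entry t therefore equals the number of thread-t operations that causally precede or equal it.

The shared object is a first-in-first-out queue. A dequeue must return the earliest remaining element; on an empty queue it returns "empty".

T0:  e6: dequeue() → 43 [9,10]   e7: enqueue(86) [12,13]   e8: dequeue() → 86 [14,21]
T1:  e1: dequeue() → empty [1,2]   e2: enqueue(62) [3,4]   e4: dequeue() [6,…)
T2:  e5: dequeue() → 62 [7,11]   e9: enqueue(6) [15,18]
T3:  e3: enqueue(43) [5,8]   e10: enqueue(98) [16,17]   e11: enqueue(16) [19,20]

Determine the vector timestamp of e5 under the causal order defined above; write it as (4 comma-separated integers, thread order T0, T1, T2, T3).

e3, invoked 5, has no incoming edges; only T3's bump applies → (0, 0, 0, 1)
e1, invoked 1, has no incoming edges; only T1's bump applies → (0, 1, 0, 0)
merge at e10 (invoked 16): VC(e3)=(0, 0, 0, 1), own-thread bump on T3 → (0, 0, 0, 2)
merge at e2 (invoked 3): VC(e1)=(0, 1, 0, 0), own-thread bump on T1 → (0, 2, 0, 0)
merge at e6 (invoked 9): VC(e3)=(0, 0, 0, 1), own-thread bump on T0 → (1, 0, 0, 1)
merge at e11 (invoked 19): VC(e10)=(0, 0, 0, 2), own-thread bump on T3 → (0, 0, 0, 3)
merge at e5 (invoked 7): VC(e2)=(0, 2, 0, 0), own-thread bump on T2 → (0, 2, 1, 0)
merge at e4 (invoked 6): VC(e2)=(0, 2, 0, 0), own-thread bump on T1 → (0, 3, 0, 0)
merge at e7 (invoked 12): VC(e6)=(1, 0, 0, 1), own-thread bump on T0 → (2, 0, 0, 1)
merge at e9 (invoked 15): VC(e5)=(0, 2, 1, 0), own-thread bump on T2 → (0, 2, 2, 0)
merge at e8 (invoked 14): VC(e7)=(2, 0, 0, 1), own-thread bump on T0 → (3, 0, 0, 1)
target: VC(e5) = (0, 2, 1, 0)

(0, 2, 1, 0)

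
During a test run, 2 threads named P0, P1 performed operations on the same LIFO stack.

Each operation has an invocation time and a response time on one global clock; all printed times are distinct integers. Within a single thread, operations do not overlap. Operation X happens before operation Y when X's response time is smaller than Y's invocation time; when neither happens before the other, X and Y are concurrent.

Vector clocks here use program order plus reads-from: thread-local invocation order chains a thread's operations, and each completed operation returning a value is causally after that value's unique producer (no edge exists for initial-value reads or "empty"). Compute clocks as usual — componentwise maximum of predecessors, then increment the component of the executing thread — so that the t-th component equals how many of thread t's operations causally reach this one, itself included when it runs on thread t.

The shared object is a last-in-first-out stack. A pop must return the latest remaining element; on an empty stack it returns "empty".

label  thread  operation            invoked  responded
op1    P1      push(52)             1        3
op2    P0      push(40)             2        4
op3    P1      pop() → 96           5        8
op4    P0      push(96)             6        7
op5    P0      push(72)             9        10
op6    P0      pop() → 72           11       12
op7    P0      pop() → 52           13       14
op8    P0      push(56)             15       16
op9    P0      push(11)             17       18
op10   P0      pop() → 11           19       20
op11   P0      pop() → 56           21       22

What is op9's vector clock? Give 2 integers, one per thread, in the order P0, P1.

(7, 1)

no predecessors for op1 (invoked 1): P1 increments from zero → (0, 1)
no predecessors for op2 (invoked 2): P0 increments from zero → (1, 0)
invoked at 6, op4 merges VC(op2)=(1, 0) and bumps P0's slot → (2, 0)
invoked at 9, op5 merges VC(op4)=(2, 0) and bumps P0's slot → (3, 0)
invoked at 5, op3 merges VC(op1)=(0, 1), VC(op4)=(2, 0) and bumps P1's slot → (2, 2)
invoked at 11, op6 merges VC(op5)=(3, 0) and bumps P0's slot → (4, 0)
invoked at 13, op7 merges VC(op1)=(0, 1), VC(op6)=(4, 0) and bumps P0's slot → (5, 1)
invoked at 15, op8 merges VC(op7)=(5, 1) and bumps P0's slot → (6, 1)
invoked at 17, op9 merges VC(op8)=(6, 1) and bumps P0's slot → (7, 1)
invoked at 19, op10 merges VC(op9)=(7, 1) and bumps P0's slot → (8, 1)
invoked at 21, op11 merges VC(op8)=(6, 1), VC(op10)=(8, 1) and bumps P0's slot → (9, 1)
target: VC(op9) = (7, 1)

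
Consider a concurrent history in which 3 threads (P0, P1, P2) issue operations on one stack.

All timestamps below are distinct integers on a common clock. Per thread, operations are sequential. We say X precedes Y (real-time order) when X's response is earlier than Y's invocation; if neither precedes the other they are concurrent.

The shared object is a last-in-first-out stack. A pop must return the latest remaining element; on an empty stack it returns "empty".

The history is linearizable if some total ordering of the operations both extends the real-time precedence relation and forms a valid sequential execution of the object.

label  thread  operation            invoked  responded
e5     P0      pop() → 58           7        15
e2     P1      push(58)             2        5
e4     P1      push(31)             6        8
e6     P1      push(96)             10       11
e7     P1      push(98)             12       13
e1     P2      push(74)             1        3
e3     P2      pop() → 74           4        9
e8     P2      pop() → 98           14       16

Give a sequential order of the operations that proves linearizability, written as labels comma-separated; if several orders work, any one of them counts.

e1, e2, e5, e3, e4, e6, e7, e8

step 1: e1 push(74) — stack <74>
step 2: e2 push(58) — stack <74,58>
step 3: e5 pop() → 58 — stack <74>
step 4: e3 pop() → 74 — stack <>
step 5: e4 push(31) — stack <31>
step 6: e6 push(96) — stack <31,96>
step 7: e7 push(98) — stack <31,96,98>
step 8: e8 pop() → 98 — stack <31,96>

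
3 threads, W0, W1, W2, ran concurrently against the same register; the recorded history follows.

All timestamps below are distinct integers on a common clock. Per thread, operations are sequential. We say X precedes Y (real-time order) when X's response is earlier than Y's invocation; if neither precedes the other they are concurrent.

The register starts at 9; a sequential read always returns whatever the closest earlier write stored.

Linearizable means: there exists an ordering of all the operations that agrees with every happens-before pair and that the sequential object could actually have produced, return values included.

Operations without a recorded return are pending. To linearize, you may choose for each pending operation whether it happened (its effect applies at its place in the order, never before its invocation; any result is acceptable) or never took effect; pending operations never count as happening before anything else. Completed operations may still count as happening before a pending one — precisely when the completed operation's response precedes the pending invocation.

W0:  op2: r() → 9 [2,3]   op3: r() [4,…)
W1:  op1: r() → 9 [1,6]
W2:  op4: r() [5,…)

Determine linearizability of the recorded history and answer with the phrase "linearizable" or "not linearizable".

linearizable

witness order: op1, op2
step 1: op1 r() → 9 — value 9
step 2: op2 r() → 9 — value 9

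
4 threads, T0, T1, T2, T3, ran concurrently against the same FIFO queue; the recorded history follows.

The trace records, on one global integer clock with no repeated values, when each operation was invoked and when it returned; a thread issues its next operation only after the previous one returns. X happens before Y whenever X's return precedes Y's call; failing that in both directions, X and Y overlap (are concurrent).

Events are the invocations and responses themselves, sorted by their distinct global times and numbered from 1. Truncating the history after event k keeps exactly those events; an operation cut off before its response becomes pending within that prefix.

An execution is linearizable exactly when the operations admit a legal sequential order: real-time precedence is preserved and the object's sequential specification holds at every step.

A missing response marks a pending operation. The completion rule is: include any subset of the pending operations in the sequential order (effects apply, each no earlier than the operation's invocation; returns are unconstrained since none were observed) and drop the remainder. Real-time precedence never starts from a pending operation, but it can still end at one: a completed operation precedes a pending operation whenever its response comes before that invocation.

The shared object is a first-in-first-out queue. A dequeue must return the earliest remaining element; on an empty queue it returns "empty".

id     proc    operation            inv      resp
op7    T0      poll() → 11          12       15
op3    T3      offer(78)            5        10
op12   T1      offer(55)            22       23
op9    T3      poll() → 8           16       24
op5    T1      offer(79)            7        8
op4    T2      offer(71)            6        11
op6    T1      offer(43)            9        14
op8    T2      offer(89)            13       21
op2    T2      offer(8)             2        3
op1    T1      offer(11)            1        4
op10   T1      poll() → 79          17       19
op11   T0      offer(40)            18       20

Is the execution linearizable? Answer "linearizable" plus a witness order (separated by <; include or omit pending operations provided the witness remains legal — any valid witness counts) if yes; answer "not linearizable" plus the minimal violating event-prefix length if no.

linearizable — witness: op1 < op2 < op5 < op3 < op4 < op6 < op7 < op8 < op9 < op10 < op11 < op12

1. op1 offer(11), leaving queue <11>
2. op2 offer(8), leaving queue <11,8>
3. op5 offer(79), leaving queue <11,8,79>
4. op3 offer(78), leaving queue <11,8,79,78>
5. op4 offer(71), leaving queue <11,8,79,78,71>
6. op6 offer(43), leaving queue <11,8,79,78,71,43>
7. op7 poll() → 11, leaving queue <8,79,78,71,43>
8. op8 offer(89), leaving queue <8,79,78,71,43,89>
9. op9 poll() → 8, leaving queue <79,78,71,43,89>
10. op10 poll() → 79, leaving queue <78,71,43,89>
11. op11 offer(40), leaving queue <78,71,43,89,40>
12. op12 offer(55), leaving queue <78,71,43,89,40,55>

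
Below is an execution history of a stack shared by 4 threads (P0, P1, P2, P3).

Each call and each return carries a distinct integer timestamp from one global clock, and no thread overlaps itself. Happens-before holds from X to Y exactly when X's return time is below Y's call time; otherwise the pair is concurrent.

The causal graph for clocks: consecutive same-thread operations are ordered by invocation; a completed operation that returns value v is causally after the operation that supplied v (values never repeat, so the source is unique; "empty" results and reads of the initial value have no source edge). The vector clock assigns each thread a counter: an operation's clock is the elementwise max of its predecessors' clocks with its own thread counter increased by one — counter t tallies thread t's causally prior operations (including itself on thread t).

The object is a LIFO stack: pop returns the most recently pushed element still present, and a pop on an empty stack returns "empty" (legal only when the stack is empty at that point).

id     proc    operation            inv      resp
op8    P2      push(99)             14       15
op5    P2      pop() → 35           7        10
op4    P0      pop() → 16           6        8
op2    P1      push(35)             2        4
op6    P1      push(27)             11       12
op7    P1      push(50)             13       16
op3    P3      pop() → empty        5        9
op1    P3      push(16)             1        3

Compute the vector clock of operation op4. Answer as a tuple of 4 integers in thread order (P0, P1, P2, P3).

root op op1, invoked 1: fresh clock plus P3's own tick → (0, 0, 0, 1)
root op op2, invoked 2: fresh clock plus P1's own tick → (0, 1, 0, 0)
from VC(op1)=(0, 0, 0, 1), op3 (invoked 5) maxes components and bumps P3 → (0, 0, 0, 2)
from VC(op2)=(0, 1, 0, 0), op5 (invoked 7) maxes components and bumps P2 → (0, 1, 1, 0)
from VC(op2)=(0, 1, 0, 0), op6 (invoked 11) maxes components and bumps P1 → (0, 2, 0, 0)
from VC(op1)=(0, 0, 0, 1), op4 (invoked 6) maxes components and bumps P0 → (1, 0, 0, 1)
from VC(op5)=(0, 1, 1, 0), op8 (invoked 14) maxes components and bumps P2 → (0, 1, 2, 0)
from VC(op6)=(0, 2, 0, 0), op7 (invoked 13) maxes components and bumps P1 → (0, 3, 0, 0)
target: VC(op4) = (1, 0, 0, 1)

(1, 0, 0, 1)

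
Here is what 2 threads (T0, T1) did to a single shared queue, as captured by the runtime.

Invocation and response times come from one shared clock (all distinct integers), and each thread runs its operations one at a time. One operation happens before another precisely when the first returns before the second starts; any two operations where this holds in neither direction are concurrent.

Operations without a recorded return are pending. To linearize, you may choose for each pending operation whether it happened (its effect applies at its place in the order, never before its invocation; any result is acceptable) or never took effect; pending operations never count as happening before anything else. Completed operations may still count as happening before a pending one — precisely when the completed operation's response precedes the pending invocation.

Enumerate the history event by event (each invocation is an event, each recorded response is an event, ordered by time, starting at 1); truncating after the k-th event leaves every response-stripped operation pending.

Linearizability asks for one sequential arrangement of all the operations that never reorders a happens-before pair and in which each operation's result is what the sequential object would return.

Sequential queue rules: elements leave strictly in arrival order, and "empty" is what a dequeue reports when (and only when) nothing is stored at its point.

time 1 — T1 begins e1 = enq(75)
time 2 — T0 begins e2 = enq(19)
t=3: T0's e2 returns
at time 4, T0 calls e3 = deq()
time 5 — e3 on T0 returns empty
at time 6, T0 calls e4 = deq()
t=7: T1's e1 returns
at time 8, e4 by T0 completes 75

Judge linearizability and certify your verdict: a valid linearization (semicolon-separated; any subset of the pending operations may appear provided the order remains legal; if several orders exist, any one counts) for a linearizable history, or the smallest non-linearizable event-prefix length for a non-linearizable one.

not linearizable — minimal violating prefix: 5 events

prefix check: 1..4 passes, 1..5 fails once e3's time-5 response joins
one real-time candidate order over the 2 completed operations — the queue replay rejects it
including or dropping the 1 pending operation (e1) in any combination fails
for example e2, e3 (pending dropped) fails at step 2: e3 deq() → empty is not legal there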